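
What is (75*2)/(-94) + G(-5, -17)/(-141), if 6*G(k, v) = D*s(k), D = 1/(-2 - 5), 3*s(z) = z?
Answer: -28355/17766 ≈ -1.5960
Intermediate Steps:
s(z) = z/3
D = -1/7 (D = 1/(-7) = -1/7 ≈ -0.14286)
G(k, v) = -k/126 (G(k, v) = (-k/21)/6 = -k/126)
(75*2)/(-94) + G(-5, -17)/(-141) = (75*2)/(-94) - 1/126*(-5)/(-141) = 150*(-1/94) + (5/126)*(-1/141) = -75/47 - 5/17766 = -28355/17766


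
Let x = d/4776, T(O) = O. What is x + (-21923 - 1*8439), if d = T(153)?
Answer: -48336253/1592 ≈ -30362.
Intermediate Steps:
d = 153
x = 51/1592 (x = 153/4776 = 153*(1/4776) = 51/1592 ≈ 0.032035)
x + (-21923 - 1*8439) = 51/1592 + (-21923 - 1*8439) = 51/1592 + (-21923 - 8439) = 51/1592 - 30362 = -48336253/1592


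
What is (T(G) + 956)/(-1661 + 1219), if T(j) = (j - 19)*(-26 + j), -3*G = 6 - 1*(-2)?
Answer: -7097/1989 ≈ -3.5681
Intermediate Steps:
G = -8/3 (G = -(6 - 1*(-2))/3 = -(6 + 2)/3 = -⅓*8 = -8/3 ≈ -2.6667)
T(j) = (-26 + j)*(-19 + j) (T(j) = (-19 + j)*(-26 + j) = (-26 + j)*(-19 + j))
(T(G) + 956)/(-1661 + 1219) = ((494 + (-8/3)² - 45*(-8/3)) + 956)/(-1661 + 1219) = ((494 + 64/9 + 120) + 956)/(-442) = (5590/9 + 956)*(-1/442) = (14194/9)*(-1/442) = -7097/1989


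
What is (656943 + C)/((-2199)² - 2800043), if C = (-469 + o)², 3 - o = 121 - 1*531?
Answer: 13471/41542 ≈ 0.32427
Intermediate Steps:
o = 413 (o = 3 - (121 - 1*531) = 3 - (121 - 531) = 3 - 1*(-410) = 3 + 410 = 413)
C = 3136 (C = (-469 + 413)² = (-56)² = 3136)
(656943 + C)/((-2199)² - 2800043) = (656943 + 3136)/((-2199)² - 2800043) = 660079/(4835601 - 2800043) = 660079/2035558 = 660079*(1/2035558) = 13471/41542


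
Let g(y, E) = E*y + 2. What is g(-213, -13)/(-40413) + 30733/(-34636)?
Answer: -1337989085/1399744668 ≈ -0.95588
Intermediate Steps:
g(y, E) = 2 + E*y
g(-213, -13)/(-40413) + 30733/(-34636) = (2 - 13*(-213))/(-40413) + 30733/(-34636) = (2 + 2769)*(-1/40413) + 30733*(-1/34636) = 2771*(-1/40413) - 30733/34636 = -2771/40413 - 30733/34636 = -1337989085/1399744668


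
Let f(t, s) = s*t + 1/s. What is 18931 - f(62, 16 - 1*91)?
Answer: 1768576/75 ≈ 23581.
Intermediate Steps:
f(t, s) = 1/s + s*t
18931 - f(62, 16 - 1*91) = 18931 - (1/(16 - 1*91) + (16 - 1*91)*62) = 18931 - (1/(16 - 91) + (16 - 91)*62) = 18931 - (1/(-75) - 75*62) = 18931 - (-1/75 - 4650) = 18931 - 1*(-348751/75) = 18931 + 348751/75 = 1768576/75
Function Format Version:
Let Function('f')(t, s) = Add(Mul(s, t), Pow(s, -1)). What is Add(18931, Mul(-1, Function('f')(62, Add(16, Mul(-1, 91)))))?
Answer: Rational(1768576, 75) ≈ 23581.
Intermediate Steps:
Function('f')(t, s) = Add(Pow(s, -1), Mul(s, t))
Add(18931, Mul(-1, Function('f')(62, Add(16, Mul(-1, 91))))) = Add(18931, Mul(-1, Add(Pow(Add(16, Mul(-1, 91)), -1), Mul(Add(16, Mul(-1, 91)), 62)))) = Add(18931, Mul(-1, Add(Pow(Add(16, -91), -1), Mul(Add(16, -91), 62)))) = Add(18931, Mul(-1, Add(Pow(-75, -1), Mul(-75, 62)))) = Add(18931, Mul(-1, Add(Rational(-1, 75), -4650))) = Add(18931, Mul(-1, Rational(-348751, 75))) = Add(18931, Rational(348751, 75)) = Rational(1768576, 75)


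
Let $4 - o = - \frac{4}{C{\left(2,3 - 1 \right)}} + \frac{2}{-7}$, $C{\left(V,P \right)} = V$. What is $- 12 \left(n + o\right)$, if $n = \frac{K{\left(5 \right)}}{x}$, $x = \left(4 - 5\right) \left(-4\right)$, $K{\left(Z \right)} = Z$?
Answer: $- \frac{633}{7} \approx -90.429$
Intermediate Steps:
$o = \frac{44}{7}$ ($o = 4 - \left(- \frac{4}{2} + \frac{2}{-7}\right) = 4 - \left(\left(-4\right) \frac{1}{2} + 2 \left(- \frac{1}{7}\right)\right) = 4 - \left(-2 - \frac{2}{7}\right) = 4 - - \frac{16}{7} = 4 + \frac{16}{7} = \frac{44}{7} \approx 6.2857$)
$x = 4$ ($x = \left(-1\right) \left(-4\right) = 4$)
$n = \frac{5}{4} \approx 1.25$
$- 12 \left(n + o\right) = - 12 \left(\frac{5}{4} + \frac{44}{7}\right) = \left(-12\right) \frac{211}{28} = - \frac{633}{7}$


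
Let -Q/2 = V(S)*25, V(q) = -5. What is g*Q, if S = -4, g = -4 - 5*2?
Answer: -3500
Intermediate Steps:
g = -14 (g = -4 - 10 = -14)
Q = 250 (Q = -(-10)*25 = -2*(-125) = 250)
g*Q = -14*250 = -3500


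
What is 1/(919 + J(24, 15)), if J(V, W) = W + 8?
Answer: 1/942 ≈ 0.0010616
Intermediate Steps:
J(V, W) = 8 + W
1/(919 + J(24, 15)) = 1/(919 + (8 + 15)) = 1/(919 + 23) = 1/942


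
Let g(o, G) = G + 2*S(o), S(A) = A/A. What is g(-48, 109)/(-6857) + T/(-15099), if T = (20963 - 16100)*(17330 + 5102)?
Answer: -249336657767/34511281 ≈ -7224.8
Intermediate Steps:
T = 109086816 (T = 4863*22432 = 109086816)
S(A) = 1
g(o, G) = 2 + G (g(o, G) = G + 2*1 = G + 2 = 2 + G)
g(-48, 109)/(-6857) + T/(-15099) = (2 + 109)/(-6857) + 109086816/(-15099) = 111*(-1/6857) + 109086816*(-1/15099) = -111/6857 - 36362272/5033 = -249336657767/34511281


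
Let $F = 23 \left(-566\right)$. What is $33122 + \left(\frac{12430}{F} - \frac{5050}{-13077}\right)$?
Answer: $\frac{2819236385441}{85118193} \approx 33121.0$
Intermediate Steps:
$F = -13018$
$33122 + \left(\frac{12430}{F} - \frac{5050}{-13077}\right) = 33122 + \left(\frac{12430}{-13018} - \frac{5050}{-13077}\right) = 33122 + \left(12430 \left(- \frac{1}{13018}\right) - - \frac{5050}{13077}\right) = 33122 + \left(- \frac{6215}{6509} + \frac{5050}{13077}\right) = 33122 - \frac{48403105}{85118193} = \frac{2819236385441}{85118193}$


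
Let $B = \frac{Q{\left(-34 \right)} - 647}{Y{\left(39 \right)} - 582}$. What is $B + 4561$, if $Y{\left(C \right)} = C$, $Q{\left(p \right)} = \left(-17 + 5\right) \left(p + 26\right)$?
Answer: $\frac{2477174}{543} \approx 4562.0$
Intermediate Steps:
$Q{\left(p \right)} = -312 - 12 p$ ($Q{\left(p \right)} = - 12 \left(26 + p\right) = -312 - 12 p$)
$B = \frac{551}{543}$ ($B = \frac{\left(-312 - -408\right) - 647}{39 - 582} = \frac{\left(-312 + 408\right) - 647}{-543} = \left(96 - 647\right) \left(- \frac{1}{543}\right) = \left(-551\right) \left(- \frac{1}{543}\right) = \frac{551}{543} \approx 1.0147$)
$B + 4561 = \frac{551}{543} + 4561 = \frac{2477174}{543}$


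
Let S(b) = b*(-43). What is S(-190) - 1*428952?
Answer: -420782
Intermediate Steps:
S(b) = -43*b
S(-190) - 1*428952 = -43*(-190) - 1*428952 = 8170 - 428952 = -420782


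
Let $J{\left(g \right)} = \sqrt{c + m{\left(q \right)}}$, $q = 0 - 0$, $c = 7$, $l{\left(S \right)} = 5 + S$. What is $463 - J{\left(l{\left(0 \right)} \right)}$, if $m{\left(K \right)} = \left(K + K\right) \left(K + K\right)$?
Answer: $463 - \sqrt{7} \approx 460.35$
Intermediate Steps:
$q = 0$ ($q = 0 + 0 = 0$)
$m{\left(K \right)} = 4 K^{2}$ ($m{\left(K \right)} = 2 K 2 K = 4 K^{2}$)
$J{\left(g \right)} = \sqrt{7}$ ($J{\left(g \right)} = \sqrt{7 + 4 \cdot 0^{2}} = \sqrt{7 + 4 \cdot 0} = \sqrt{7 + 0} = \sqrt{7}$)
$463 - J{\left(l{\left(0 \right)} \right)} = 463 - \sqrt{7}$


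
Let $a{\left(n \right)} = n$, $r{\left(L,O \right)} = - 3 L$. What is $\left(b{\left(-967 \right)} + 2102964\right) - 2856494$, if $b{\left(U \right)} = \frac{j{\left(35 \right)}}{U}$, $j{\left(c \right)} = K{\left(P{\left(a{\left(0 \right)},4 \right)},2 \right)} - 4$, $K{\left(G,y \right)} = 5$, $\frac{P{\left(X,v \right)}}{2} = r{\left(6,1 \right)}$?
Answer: $- \frac{728663511}{967} \approx -7.5353 \cdot 10^{5}$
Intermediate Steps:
$P{\left(X,v \right)} = -36$ ($P{\left(X,v \right)} = 2 \left(\left(-3\right) 6\right) = 2 \left(-18\right) = -36$)
$j{\left(c \right)} = 1$ ($j{\left(c \right)} = 5 - 4 = 1$)
$b{\left(U \right)} = \frac{1}{U}$ ($b{\left(U \right)} = 1 \frac{1}{U} = \frac{1}{U}$)
$\left(b{\left(-967 \right)} + 2102964\right) - 2856494 = \left(\frac{1}{-967} + 2102964\right) - 2856494 = \left(- \frac{1}{967} + 2102964\right) - 2856494 = \frac{2033566187}{967} - 2856494 = - \frac{728663511}{967}$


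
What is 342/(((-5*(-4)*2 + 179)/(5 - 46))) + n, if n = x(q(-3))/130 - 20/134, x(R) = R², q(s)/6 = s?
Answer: -19610378/317915 ≈ -61.684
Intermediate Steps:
q(s) = 6*s
n = 10204/4355 (n = (6*(-3))²/130 - 20/134 = (-18)²*(1/130) - 20*1/134 = 324*(1/130) - 10/67 = 162/65 - 10/67 = 10204/4355 ≈ 2.3431)
342/(((-5*(-4)*2 + 179)/(5 - 46))) + n = 342/(((-5*(-4)*2 + 179)/(5 - 46))) + 10204/4355 = 342/(((20*2 + 179)/(-41))) + 10204/4355 = 342/(((40 + 179)*(-1/41))) + 10204/4355 = 342/((219*(-1/41))) + 10204/4355 = 342/(-219/41) + 10204/4355 = 342*(-41/219) + 10204/4355 = -4674/73 + 10204/4355 = -19610378/317915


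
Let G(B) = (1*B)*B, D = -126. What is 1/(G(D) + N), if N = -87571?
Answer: -1/71695 ≈ -1.3948e-5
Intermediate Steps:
G(B) = B² (G(B) = B*B = B²)
1/(G(D) + N) = 1/((-126)² - 87571) = 1/(15876 - 87571) = 1/(-71695) = -1/71695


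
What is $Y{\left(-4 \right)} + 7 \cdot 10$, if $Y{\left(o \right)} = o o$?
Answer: $86$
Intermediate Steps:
$Y{\left(o \right)} = o^{2}$
$Y{\left(-4 \right)} + 7 \cdot 10 = \left(-4\right)^{2} + 7 \cdot 10 = 16 + 70 = 86$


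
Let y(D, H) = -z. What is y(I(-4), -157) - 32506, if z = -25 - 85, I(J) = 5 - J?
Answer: -32396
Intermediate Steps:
z = -110
y(D, H) = 110 (y(D, H) = -1*(-110) = 110)
y(I(-4), -157) - 32506 = 110 - 32506 = -32396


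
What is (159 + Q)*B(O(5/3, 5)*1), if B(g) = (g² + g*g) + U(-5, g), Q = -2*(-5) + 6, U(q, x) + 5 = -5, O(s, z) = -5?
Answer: 7000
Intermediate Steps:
U(q, x) = -10 (U(q, x) = -5 - 5 = -10)
Q = 16 (Q = 10 + 6 = 16)
B(g) = -10 + 2*g² (B(g) = (g² + g*g) - 10 = (g² + g²) - 10 = 2*g² - 10 = -10 + 2*g²)
(159 + Q)*B(O(5/3, 5)*1) = (159 + 16)*(-10 + 2*(-5*1)²) = 175*(-10 + 2*(-5)²) = 175*(-10 + 2*25) = 175*(-10 + 50) = 175*40 = 7000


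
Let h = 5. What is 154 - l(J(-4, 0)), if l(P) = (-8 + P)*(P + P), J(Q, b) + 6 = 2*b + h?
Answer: 136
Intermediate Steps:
J(Q, b) = -1 + 2*b (J(Q, b) = -6 + (2*b + 5) = -6 + (5 + 2*b) = -1 + 2*b)
l(P) = 2*P*(-8 + P) (l(P) = (-8 + P)*(2*P) = 2*P*(-8 + P))
154 - l(J(-4, 0)) = 154 - 2*(-1 + 2*0)*(-8 + (-1 + 2*0)) = 154 - 2*(-1 + 0)*(-8 + (-1 + 0)) = 154 - 2*(-1)*(-8 - 1) = 154 - 2*(-1)*(-9) = 154 - 1*18 = 154 - 18 = 136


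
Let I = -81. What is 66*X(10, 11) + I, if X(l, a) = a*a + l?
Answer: 8565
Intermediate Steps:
X(l, a) = l + a² (X(l, a) = a² + l = l + a²)
66*X(10, 11) + I = 66*(10 + 11²) - 81 = 66*(10 + 121) - 81 = 66*131 - 81 = 8646 - 81 = 8565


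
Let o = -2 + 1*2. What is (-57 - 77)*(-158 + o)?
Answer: 21172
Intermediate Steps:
o = 0 (o = -2 + 2 = 0)
(-57 - 77)*(-158 + o) = (-57 - 77)*(-158 + 0) = -134*(-158) = 21172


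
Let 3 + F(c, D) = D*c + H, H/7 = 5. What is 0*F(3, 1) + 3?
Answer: 3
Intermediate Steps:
H = 35 (H = 7*5 = 35)
F(c, D) = 32 + D*c (F(c, D) = -3 + (D*c + 35) = -3 + (35 + D*c) = 32 + D*c)
0*F(3, 1) + 3 = 0*(32 + 1*3) + 3 = 0*(32 + 3) + 3 = 0*35 + 3 = 0 + 3 = 3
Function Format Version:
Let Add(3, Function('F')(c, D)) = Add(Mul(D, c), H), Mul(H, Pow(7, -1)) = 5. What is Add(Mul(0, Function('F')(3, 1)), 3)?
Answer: 3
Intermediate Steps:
H = 35 (H = Mul(7, 5) = 35)
Function('F')(c, D) = Add(32, Mul(D, c)) (Function('F')(c, D) = Add(-3, Add(Mul(D, c), 35)) = Add(-3, Add(35, Mul(D, c))) = Add(32, Mul(D, c)))
Add(Mul(0, Function('F')(3, 1)), 3) = Add(Mul(0, Add(32, Mul(1, 3))), 3) = Add(Mul(0, Add(32, 3)), 3) = Add(Mul(0, 35), 3) = Add(0, 3) = 3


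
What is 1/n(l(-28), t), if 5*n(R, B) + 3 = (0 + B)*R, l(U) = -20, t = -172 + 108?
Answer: 5/1277 ≈ 0.0039154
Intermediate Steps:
t = -64
n(R, B) = -3/5 + B*R/5 (n(R, B) = -3/5 + ((0 + B)*R)/5 = -3/5 + (B*R)/5 = -3/5 + B*R/5)
1/n(l(-28), t) = 1/(-3/5 + (1/5)*(-64)*(-20)) = 1/(-3/5 + 256) = 1/(1277/5) = 5/1277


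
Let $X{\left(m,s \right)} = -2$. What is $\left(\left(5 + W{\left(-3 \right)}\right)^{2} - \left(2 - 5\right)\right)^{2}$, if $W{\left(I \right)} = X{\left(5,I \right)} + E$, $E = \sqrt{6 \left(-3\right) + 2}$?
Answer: $-560 - 192 i \approx -560.0 - 192.0 i$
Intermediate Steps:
$E = 4 i$ ($E = \sqrt{-18 + 2} = \sqrt{-16} = 4 i \approx 4.0 i$)
$W{\left(I \right)} = -2 + 4 i$
$\left(\left(5 + W{\left(-3 \right)}\right)^{2} - \left(2 - 5\right)\right)^{2} = \left(\left(5 - \left(2 - 4 i\right)\right)^{2} - \left(2 - 5\right)\right)^{2} = \left(\left(3 + 4 i\right)^{2} - -3\right)^{2} = \left(\left(3 + 4 i\right)^{2} + 3\right)^{2} = \left(3 + \left(3 + 4 i\right)^{2}\right)^{2}$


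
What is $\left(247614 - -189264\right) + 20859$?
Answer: $457737$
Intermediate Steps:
$\left(247614 - -189264\right) + 20859 = \left(247614 + 189264\right) + 20859 = 436878 + 20859 = 457737$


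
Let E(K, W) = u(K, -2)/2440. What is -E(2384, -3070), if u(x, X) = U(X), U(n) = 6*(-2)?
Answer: 3/610 ≈ 0.0049180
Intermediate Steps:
U(n) = -12
u(x, X) = -12
E(K, W) = -3/610 (E(K, W) = -12/2440 = -12*1/2440 = -3/610)
-E(2384, -3070) = -1*(-3/610) = 3/610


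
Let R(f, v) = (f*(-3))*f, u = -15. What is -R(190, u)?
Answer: 108300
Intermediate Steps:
R(f, v) = -3*f² (R(f, v) = (-3*f)*f = -3*f²)
-R(190, u) = -(-3)*190² = -(-3)*36100 = -1*(-108300) = 108300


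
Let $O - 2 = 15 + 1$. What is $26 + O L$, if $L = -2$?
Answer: $-10$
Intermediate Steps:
$O = 18$ ($O = 2 + \left(15 + 1\right) = 2 + 16 = 18$)
$26 + O L = 26 + 18 \left(-2\right) = 26 - 36 = -10$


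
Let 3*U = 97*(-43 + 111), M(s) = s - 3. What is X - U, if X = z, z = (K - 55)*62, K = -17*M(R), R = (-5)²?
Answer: -86390/3 ≈ -28797.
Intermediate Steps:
R = 25
M(s) = -3 + s
K = -374 (K = -17*(-3 + 25) = -17*22 = -374)
z = -26598 (z = (-374 - 55)*62 = -429*62 = -26598)
U = 6596/3 (U = (97*(-43 + 111))/3 = (97*68)/3 = (⅓)*6596 = 6596/3 ≈ 2198.7)
X = -26598
X - U = -26598 - 1*6596/3 = -26598 - 6596/3 = -86390/3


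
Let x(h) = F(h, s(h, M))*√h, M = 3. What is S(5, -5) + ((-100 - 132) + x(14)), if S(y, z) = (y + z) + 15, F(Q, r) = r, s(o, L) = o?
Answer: -217 + 14*√14 ≈ -164.62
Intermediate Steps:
S(y, z) = 15 + y + z
x(h) = h^(3/2) (x(h) = h*√h = h^(3/2))
S(5, -5) + ((-100 - 132) + x(14)) = (15 + 5 - 5) + ((-100 - 132) + 14^(3/2)) = 15 + (-232 + 14*√14) = -217 + 14*√14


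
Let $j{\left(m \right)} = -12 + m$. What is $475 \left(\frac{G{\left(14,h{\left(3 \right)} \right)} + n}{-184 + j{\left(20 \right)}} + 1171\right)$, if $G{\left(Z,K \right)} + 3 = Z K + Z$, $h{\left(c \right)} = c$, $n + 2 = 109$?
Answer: $\frac{6113725}{11} \approx 5.5579 \cdot 10^{5}$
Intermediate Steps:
$n = 107$ ($n = -2 + 109 = 107$)
$G{\left(Z,K \right)} = -3 + Z + K Z$ ($G{\left(Z,K \right)} = -3 + \left(Z K + Z\right) = -3 + \left(K Z + Z\right) = -3 + \left(Z + K Z\right) = -3 + Z + K Z$)
$475 \left(\frac{G{\left(14,h{\left(3 \right)} \right)} + n}{-184 + j{\left(20 \right)}} + 1171\right) = 475 \left(\frac{\left(-3 + 14 + 3 \cdot 14\right) + 107}{-184 + \left(-12 + 20\right)} + 1171\right) = 475 \left(\frac{\left(-3 + 14 + 42\right) + 107}{-184 + 8} + 1171\right) = 475 \left(\frac{53 + 107}{-176} + 1171\right) = 475 \left(160 \left(- \frac{1}{176}\right) + 1171\right) = 475 \left(- \frac{10}{11} + 1171\right) = 475 \cdot \frac{12871}{11} = \frac{6113725}{11}$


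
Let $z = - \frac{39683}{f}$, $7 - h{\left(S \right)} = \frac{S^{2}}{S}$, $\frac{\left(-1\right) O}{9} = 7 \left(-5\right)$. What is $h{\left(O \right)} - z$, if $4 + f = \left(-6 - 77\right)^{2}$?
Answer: $- \frac{2080897}{6885} \approx -302.24$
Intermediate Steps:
$O = 315$ ($O = - 9 \cdot 7 \left(-5\right) = \left(-9\right) \left(-35\right) = 315$)
$h{\left(S \right)} = 7 - S$ ($h{\left(S \right)} = 7 - \frac{S^{2}}{S} = 7 - S$)
$f = 6885$ ($f = -4 + \left(-6 - 77\right)^{2} = -4 + \left(-83\right)^{2} = -4 + 6889 = 6885$)
$z = - \frac{39683}{6885} \approx -5.7637$
$h{\left(O \right)} - z = \left(7 - 315\right) - - \frac{39683}{6885} = \left(7 - 315\right) + \frac{39683}{6885} = -308 + \frac{39683}{6885} = - \frac{2080897}{6885}$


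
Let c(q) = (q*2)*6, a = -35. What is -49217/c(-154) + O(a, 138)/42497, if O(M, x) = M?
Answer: 42683881/1602744 ≈ 26.632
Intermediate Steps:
c(q) = 12*q (c(q) = (2*q)*6 = 12*q)
-49217/c(-154) + O(a, 138)/42497 = -49217/(12*(-154)) - 35/42497 = -49217/(-1848) - 35*1/42497 = -49217*(-1/1848) - 5/6071 = 7031/264 - 5/6071 = 42683881/1602744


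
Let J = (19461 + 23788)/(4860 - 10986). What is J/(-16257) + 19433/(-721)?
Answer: -1935308710877/71804665422 ≈ -26.952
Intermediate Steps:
J = -43249/6126 (J = 43249/(-6126) = 43249*(-1/6126) = -43249/6126 ≈ -7.0599)
J/(-16257) + 19433/(-721) = -43249/6126/(-16257) + 19433/(-721) = -43249/6126*(-1/16257) + 19433*(-1/721) = 43249/99590382 - 19433/721 = -1935308710877/71804665422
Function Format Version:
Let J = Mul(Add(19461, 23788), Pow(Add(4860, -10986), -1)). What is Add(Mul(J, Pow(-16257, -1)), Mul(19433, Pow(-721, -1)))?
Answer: Rational(-1935308710877, 71804665422) ≈ -26.952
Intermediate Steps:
J = Rational(-43249, 6126) (J = Mul(43249, Pow(-6126, -1)) = Mul(43249, Rational(-1, 6126)) = Rational(-43249, 6126) ≈ -7.0599)
Add(Mul(J, Pow(-16257, -1)), Mul(19433, Pow(-721, -1))) = Add(Mul(Rational(-43249, 6126), Pow(-16257, -1)), Mul(19433, Pow(-721, -1))) = Add(Mul(Rational(-43249, 6126), Rational(-1, 16257)), Mul(19433, Rational(-1, 721))) = Add(Rational(43249, 99590382), Rational(-19433, 721)) = Rational(-1935308710877, 71804665422)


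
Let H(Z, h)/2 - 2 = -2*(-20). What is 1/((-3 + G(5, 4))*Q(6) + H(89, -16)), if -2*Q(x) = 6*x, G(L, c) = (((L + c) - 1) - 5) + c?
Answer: 1/12 ≈ 0.083333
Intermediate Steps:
H(Z, h) = 84 (H(Z, h) = 4 + 2*(-2*(-20)) = 4 + 2*40 = 4 + 80 = 84)
G(L, c) = -6 + L + 2*c (G(L, c) = ((-1 + L + c) - 5) + c = (-6 + L + c) + c = -6 + L + 2*c)
Q(x) = -3*x
1/((-3 + G(5, 4))*Q(6) + H(89, -16)) = 1/((-3 + (-6 + 5 + 2*4))*(-3*6) + 84) = 1/((-3 + (-6 + 5 + 8))*(-18) + 84) = 1/((-3 + 7)*(-18) + 84) = 1/(4*(-18) + 84) = 1/(-72 + 84) = 1/12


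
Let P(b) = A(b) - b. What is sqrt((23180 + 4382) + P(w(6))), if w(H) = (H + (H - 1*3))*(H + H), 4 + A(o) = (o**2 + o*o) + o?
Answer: 3*sqrt(5654) ≈ 225.58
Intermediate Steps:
A(o) = -4 + o + 2*o**2 (A(o) = -4 + ((o**2 + o*o) + o) = -4 + ((o**2 + o**2) + o) = -4 + (2*o**2 + o) = -4 + (o + 2*o**2) = -4 + o + 2*o**2)
w(H) = 2*H*(-3 + 2*H) (w(H) = (H + (H - 3))*(2*H) = (H + (-3 + H))*(2*H) = (-3 + 2*H)*(2*H) = 2*H*(-3 + 2*H))
P(b) = -4 + 2*b**2 (P(b) = (-4 + b + 2*b**2) - b = -4 + 2*b**2)
sqrt((23180 + 4382) + P(w(6))) = sqrt((23180 + 4382) + (-4 + 2*(2*6*(-3 + 2*6))**2)) = sqrt(27562 + (-4 + 2*(2*6*(-3 + 12))**2)) = sqrt(27562 + (-4 + 2*(2*6*9)**2)) = sqrt(27562 + (-4 + 2*108**2)) = sqrt(27562 + (-4 + 2*11664)) = sqrt(27562 + (-4 + 23328)) = sqrt(27562 + 23324) = sqrt(50886) = 3*sqrt(5654)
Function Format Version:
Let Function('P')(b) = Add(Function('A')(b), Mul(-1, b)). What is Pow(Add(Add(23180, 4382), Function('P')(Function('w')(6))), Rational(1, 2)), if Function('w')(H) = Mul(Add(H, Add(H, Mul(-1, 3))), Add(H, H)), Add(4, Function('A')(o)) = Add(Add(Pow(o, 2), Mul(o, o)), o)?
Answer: Mul(3, Pow(5654, Rational(1, 2))) ≈ 225.58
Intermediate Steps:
Function('A')(o) = Add(-4, o, Mul(2, Pow(o, 2))) (Function('A')(o) = Add(-4, Add(Add(Pow(o, 2), Mul(o, o)), o)) = Add(-4, Add(Add(Pow(o, 2), Pow(o, 2)), o)) = Add(-4, Add(Mul(2, Pow(o, 2)), o)) = Add(-4, Add(o, Mul(2, Pow(o, 2)))) = Add(-4, o, Mul(2, Pow(o, 2))))
Function('w')(H) = Mul(2, H, Add(-3, Mul(2, H))) (Function('w')(H) = Mul(Add(H, Add(H, -3)), Mul(2, H)) = Mul(Add(H, Add(-3, H)), Mul(2, H)) = Mul(Add(-3, Mul(2, H)), Mul(2, H)) = Mul(2, H, Add(-3, Mul(2, H))))
Function('P')(b) = Add(-4, Mul(2, Pow(b, 2))) (Function('P')(b) = Add(Add(-4, b, Mul(2, Pow(b, 2))), Mul(-1, b)) = Add(-4, Mul(2, Pow(b, 2))))
Pow(Add(Add(23180, 4382), Function('P')(Function('w')(6))), Rational(1, 2)) = Pow(Add(Add(23180, 4382), Add(-4, Mul(2, Pow(Mul(2, 6, Add(-3, Mul(2, 6))), 2)))), Rational(1, 2)) = Pow(Add(27562, Add(-4, Mul(2, Pow(Mul(2, 6, Add(-3, 12)), 2)))), Rational(1, 2)) = Pow(Add(27562, Add(-4, Mul(2, Pow(Mul(2, 6, 9), 2)))), Rational(1, 2)) = Pow(Add(27562, Add(-4, Mul(2, Pow(108, 2)))), Rational(1, 2)) = Pow(Add(27562, Add(-4, Mul(2, 11664))), Rational(1, 2)) = Pow(Add(27562, Add(-4, 23328)), Rational(1, 2)) = Pow(Add(27562, 23324), Rational(1, 2)) = Pow(50886, Rational(1, 2)) = Mul(3, Pow(5654, Rational(1, 2)))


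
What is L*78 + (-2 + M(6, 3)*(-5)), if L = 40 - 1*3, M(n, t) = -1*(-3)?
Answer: 2869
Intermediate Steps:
M(n, t) = 3
L = 37 (L = 40 - 3 = 37)
L*78 + (-2 + M(6, 3)*(-5)) = 37*78 + (-2 + 3*(-5)) = 2886 + (-2 - 15) = 2886 - 17 = 2869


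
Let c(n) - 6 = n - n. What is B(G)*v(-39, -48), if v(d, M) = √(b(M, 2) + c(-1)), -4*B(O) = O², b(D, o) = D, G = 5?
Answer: -25*I*√42/4 ≈ -40.505*I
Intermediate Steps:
c(n) = 6 (c(n) = 6 + (n - n) = 6 + 0 = 6)
B(O) = -O²/4
v(d, M) = √(6 + M) (v(d, M) = √(M + 6) = √(6 + M))
B(G)*v(-39, -48) = (-¼*5²)*√(6 - 48) = (-¼*25)*√(-42) = -25*I*√42/4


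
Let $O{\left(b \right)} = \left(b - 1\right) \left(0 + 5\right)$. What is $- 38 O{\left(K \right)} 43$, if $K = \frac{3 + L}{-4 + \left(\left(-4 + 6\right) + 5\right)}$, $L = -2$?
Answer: $\frac{16340}{3} \approx 5446.7$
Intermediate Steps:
$K = \frac{1}{3}$ ($K = \frac{3 - 2}{-4 + \left(\left(-4 + 6\right) + 5\right)} = 1 \frac{1}{-4 + \left(2 + 5\right)} = 1 \frac{1}{-4 + 7} = 1 \cdot \frac{1}{3} = \frac{1}{3} \approx 0.33333$)
$O{\left(b \right)} = -5 + 5 b$ ($O{\left(b \right)} = \left(-1 + b\right) 5 = -5 + 5 b$)
$- 38 O{\left(K \right)} 43 = - 38 \left(-5 + 5 \cdot \frac{1}{3}\right) 43 = - 38 \left(-5 + \frac{5}{3}\right) 43 = \left(-38\right) \left(- \frac{10}{3}\right) 43 = \frac{380}{3} \cdot 43 = \frac{16340}{3}$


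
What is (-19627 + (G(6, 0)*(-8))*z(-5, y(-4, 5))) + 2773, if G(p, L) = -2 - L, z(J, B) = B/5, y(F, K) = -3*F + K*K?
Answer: -83678/5 ≈ -16736.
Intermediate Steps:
y(F, K) = K**2 - 3*F (y(F, K) = -3*F + K**2 = K**2 - 3*F)
z(J, B) = B/5 (z(J, B) = B*(1/5) = B/5)
(-19627 + (G(6, 0)*(-8))*z(-5, y(-4, 5))) + 2773 = (-19627 + ((-2 - 1*0)*(-8))*((5**2 - 3*(-4))/5)) + 2773 = (-19627 + ((-2 + 0)*(-8))*((25 + 12)/5)) + 2773 = (-19627 + (-2*(-8))*((1/5)*37)) + 2773 = (-19627 + 16*(37/5)) + 2773 = (-19627 + 592/5) + 2773 = -97543/5 + 2773 = -83678/5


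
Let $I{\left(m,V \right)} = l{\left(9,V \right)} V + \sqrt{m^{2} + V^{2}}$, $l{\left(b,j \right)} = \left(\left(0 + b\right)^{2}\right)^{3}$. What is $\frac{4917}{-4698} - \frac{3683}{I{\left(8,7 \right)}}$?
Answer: $- \frac{11351827198039835}{10835974026078048} + \frac{3683 \sqrt{113}}{13839047287456} \approx -1.0476$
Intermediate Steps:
$l{\left(b,j \right)} = b^{6}$ ($l{\left(b,j \right)} = \left(b^{2}\right)^{3} = b^{6}$)
$I{\left(m,V \right)} = \sqrt{V^{2} + m^{2}} + 531441 V$ ($I{\left(m,V \right)} = 9^{6} V + \sqrt{m^{2} + V^{2}} = 531441 V + \sqrt{V^{2} + m^{2}} = \sqrt{V^{2} + m^{2}} + 531441 V$)
$\frac{4917}{-4698} - \frac{3683}{I{\left(8,7 \right)}} = \frac{4917}{-4698} - \frac{3683}{\sqrt{7^{2} + 8^{2}} + 531441 \cdot 7} = 4917 \left(- \frac{1}{4698}\right) - \frac{3683}{\sqrt{49 + 64} + 3720087} = - \frac{1639}{1566} - \frac{3683}{\sqrt{113} + 3720087} = - \frac{1639}{1566} - \frac{3683}{3720087 + \sqrt{113}}$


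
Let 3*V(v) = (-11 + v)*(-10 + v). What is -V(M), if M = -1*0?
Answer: -110/3 ≈ -36.667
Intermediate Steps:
M = 0
V(v) = (-11 + v)*(-10 + v)/3 (V(v) = ((-11 + v)*(-10 + v))/3 = (-11 + v)*(-10 + v)/3)
-V(M) = -(110/3 - 7*0 + (1/3)*0**2) = -(110/3 + 0 + (1/3)*0) = -(110/3 + 0 + 0) = -1*110/3 = -110/3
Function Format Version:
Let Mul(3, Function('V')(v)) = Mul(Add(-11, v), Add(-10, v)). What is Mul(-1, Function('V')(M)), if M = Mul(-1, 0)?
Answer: Rational(-110, 3) ≈ -36.667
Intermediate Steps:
M = 0
Function('V')(v) = Mul(Rational(1, 3), Add(-11, v), Add(-10, v)) (Function('V')(v) = Mul(Rational(1, 3), Mul(Add(-11, v), Add(-10, v))) = Mul(Rational(1, 3), Add(-11, v), Add(-10, v)))
Mul(-1, Function('V')(M)) = Mul(-1, Add(Rational(110, 3), Mul(-7, 0), Mul(Rational(1, 3), Pow(0, 2)))) = Mul(-1, Add(Rational(110, 3), 0, Mul(Rational(1, 3), 0))) = Mul(-1, Add(Rational(110, 3), 0, 0)) = Mul(-1, Rational(110, 3)) = Rational(-110, 3)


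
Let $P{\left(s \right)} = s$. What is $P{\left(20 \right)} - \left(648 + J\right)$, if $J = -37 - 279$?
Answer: $-312$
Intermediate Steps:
$J = -316$ ($J = -37 - 279 = -316$)
$P{\left(20 \right)} - \left(648 + J\right) = 20 - \left(648 - 316\right) = 20 - 332 = -312$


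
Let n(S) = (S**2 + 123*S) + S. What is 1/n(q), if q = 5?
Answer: 1/645 ≈ 0.0015504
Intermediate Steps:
n(S) = S**2 + 124*S
1/n(q) = 1/(5*(124 + 5)) = 1/(5*129) = 1/645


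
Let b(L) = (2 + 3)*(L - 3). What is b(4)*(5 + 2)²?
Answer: 245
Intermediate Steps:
b(L) = -15 + 5*L (b(L) = 5*(-3 + L) = -15 + 5*L)
b(4)*(5 + 2)² = (-15 + 5*4)*(5 + 2)² = (-15 + 20)*7² = 5*49 = 245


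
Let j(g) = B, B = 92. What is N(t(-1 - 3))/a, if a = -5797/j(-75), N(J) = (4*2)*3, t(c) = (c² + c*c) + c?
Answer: -2208/5797 ≈ -0.38089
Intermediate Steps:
j(g) = 92
t(c) = c + 2*c² (t(c) = (c² + c²) + c = 2*c² + c = c + 2*c²)
N(J) = 24 (N(J) = 8*3 = 24)
a = -5797/92 ≈ -63.011
N(t(-1 - 3))/a = 24/(-5797/92) = 24*(-92/5797) = -2208/5797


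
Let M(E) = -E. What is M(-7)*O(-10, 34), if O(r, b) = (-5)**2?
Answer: 175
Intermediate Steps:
O(r, b) = 25
M(-7)*O(-10, 34) = -1*(-7)*25 = 7*25 = 175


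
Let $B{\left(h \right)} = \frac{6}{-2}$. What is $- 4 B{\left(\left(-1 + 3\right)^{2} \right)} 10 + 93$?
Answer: $213$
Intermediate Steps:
$B{\left(h \right)} = -3$ ($B{\left(h \right)} = 6 \left(- \frac{1}{2}\right) = -3$)
$- 4 B{\left(\left(-1 + 3\right)^{2} \right)} 10 + 93 = \left(-4\right) \left(-3\right) 10 + 93 = 12 \cdot 10 + 93 = 120 + 93 = 213$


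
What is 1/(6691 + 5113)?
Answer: 1/11804 ≈ 8.4717e-5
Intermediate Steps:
1/(6691 + 5113) = 1/11804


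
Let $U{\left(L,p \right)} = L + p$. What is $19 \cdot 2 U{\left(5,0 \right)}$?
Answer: $190$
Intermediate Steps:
$19 \cdot 2 U{\left(5,0 \right)} = 19 \cdot 2 \left(5 + 0\right) = 38 \cdot 5 = 190$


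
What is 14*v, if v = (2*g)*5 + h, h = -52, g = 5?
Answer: -28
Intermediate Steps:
v = -2 (v = (2*5)*5 - 52 = 10*5 - 52 = 50 - 52 = -2)
14*v = 14*(-2) = -28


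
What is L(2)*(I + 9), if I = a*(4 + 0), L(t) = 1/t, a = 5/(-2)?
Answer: -1/2 ≈ -0.50000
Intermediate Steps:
a = -5/2 (a = 5*(-1/2) = -5/2 ≈ -2.5000)
I = -10 (I = -5*(4 + 0)/2 = -5/2*4 = -10)
L(2)*(I + 9) = (-10 + 9)/2 = (1/2)*(-1) = -1/2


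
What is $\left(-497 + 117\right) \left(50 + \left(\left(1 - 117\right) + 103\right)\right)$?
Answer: $-14060$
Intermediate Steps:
$\left(-497 + 117\right) \left(50 + \left(\left(1 - 117\right) + 103\right)\right) = - 380 \left(50 + \left(-116 + 103\right)\right) = - 380 \left(50 - 13\right) = \left(-380\right) 37 = -14060$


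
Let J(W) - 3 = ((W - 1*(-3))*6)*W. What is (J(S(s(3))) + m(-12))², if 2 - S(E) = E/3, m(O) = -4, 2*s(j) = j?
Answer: 6241/4 ≈ 1560.3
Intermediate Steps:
s(j) = j/2
S(E) = 2 - E/3
J(W) = 3 + W*(18 + 6*W) (J(W) = 3 + ((W - 1*(-3))*6)*W = 3 + ((W + 3)*6)*W = 3 + ((3 + W)*6)*W = 3 + (18 + 6*W)*W = 3 + W*(18 + 6*W))
(J(S(s(3))) + m(-12))² = ((3 + 6*(2 - 3/6)² + 18*(2 - 3/6)) - 4)² = ((3 + 6*(2 - ⅓*3/2)² + 18*(2 - ⅓*3/2)) - 4)² = ((3 + 6*(2 - ½)² + 18*(2 - ½)) - 4)² = ((3 + 6*(3/2)² + 18*(3/2)) - 4)² = ((3 + 6*(9/4) + 27) - 4)² = ((3 + 27/2 + 27) - 4)² = (87/2 - 4)² = (79/2)² = 6241/4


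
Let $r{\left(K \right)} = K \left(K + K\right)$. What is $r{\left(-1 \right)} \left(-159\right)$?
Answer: $-318$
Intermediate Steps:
$r{\left(K \right)} = 2 K^{2}$ ($r{\left(K \right)} = K 2 K = 2 K^{2}$)
$r{\left(-1 \right)} \left(-159\right) = 2 \left(-1\right)^{2} \left(-159\right) = 2 \cdot 1 \left(-159\right) = 2 \left(-159\right) = -318$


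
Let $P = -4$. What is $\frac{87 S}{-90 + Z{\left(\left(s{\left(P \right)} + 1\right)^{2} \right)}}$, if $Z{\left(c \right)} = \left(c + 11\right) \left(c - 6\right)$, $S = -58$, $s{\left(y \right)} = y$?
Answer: $\frac{841}{5} \approx 168.2$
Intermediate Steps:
$Z{\left(c \right)} = \left(-6 + c\right) \left(11 + c\right)$ ($Z{\left(c \right)} = \left(11 + c\right) \left(-6 + c\right) = \left(-6 + c\right) \left(11 + c\right)$)
$\frac{87 S}{-90 + Z{\left(\left(s{\left(P \right)} + 1\right)^{2} \right)}} = \frac{87 \left(-58\right)}{-90 + \left(-66 + \left(\left(-4 + 1\right)^{2}\right)^{2} + 5 \left(-4 + 1\right)^{2}\right)} = - \frac{5046}{-90 + \left(-66 + \left(\left(-3\right)^{2}\right)^{2} + 5 \left(-3\right)^{2}\right)} = - \frac{5046}{-90 + \left(-66 + 9^{2} + 5 \cdot 9\right)} = - \frac{5046}{-90 + \left(-66 + 81 + 45\right)} = - \frac{5046}{-90 + 60} = - \frac{5046}{-30} = \left(-5046\right) \left(- \frac{1}{30}\right) = \frac{841}{5}$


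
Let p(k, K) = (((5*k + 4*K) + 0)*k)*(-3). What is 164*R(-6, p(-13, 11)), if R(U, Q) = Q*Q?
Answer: 110004804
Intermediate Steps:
p(k, K) = -3*k*(4*K + 5*k) (p(k, K) = (((4*K + 5*k) + 0)*k)*(-3) = ((4*K + 5*k)*k)*(-3) = (k*(4*K + 5*k))*(-3) = -3*k*(4*K + 5*k))
R(U, Q) = Q²
164*R(-6, p(-13, 11)) = 164*(-3*(-13)*(4*11 + 5*(-13)))² = 164*(-3*(-13)*(44 - 65))² = 164*(-3*(-13)*(-21))² = 164*(-819)² = 164*670761 = 110004804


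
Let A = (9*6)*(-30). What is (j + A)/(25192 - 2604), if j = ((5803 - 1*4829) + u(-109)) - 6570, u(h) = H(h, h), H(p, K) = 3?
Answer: -7213/22588 ≈ -0.31933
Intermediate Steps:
A = -1620 (A = 54*(-30) = -1620)
u(h) = 3
j = -5593 (j = ((5803 - 1*4829) + 3) - 6570 = ((5803 - 4829) + 3) - 6570 = (974 + 3) - 6570 = 977 - 6570 = -5593)
(j + A)/(25192 - 2604) = (-5593 - 1620)/(25192 - 2604) = -7213/22588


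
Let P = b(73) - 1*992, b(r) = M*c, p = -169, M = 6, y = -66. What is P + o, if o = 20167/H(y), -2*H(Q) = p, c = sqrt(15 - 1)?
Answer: -127314/169 + 6*sqrt(14) ≈ -730.89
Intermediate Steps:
c = sqrt(14) ≈ 3.7417
H(Q) = 169/2 (H(Q) = -1/2*(-169) = 169/2)
b(r) = 6*sqrt(14)
P = -992 + 6*sqrt(14) (P = 6*sqrt(14) - 1*992 = 6*sqrt(14) - 992 = -992 + 6*sqrt(14) ≈ -969.55)
o = 40334/169 (o = 20167/(169/2) = 20167*(2/169) = 40334/169 ≈ 238.66)
P + o = (-992 + 6*sqrt(14)) + 40334/169 = -127314/169 + 6*sqrt(14)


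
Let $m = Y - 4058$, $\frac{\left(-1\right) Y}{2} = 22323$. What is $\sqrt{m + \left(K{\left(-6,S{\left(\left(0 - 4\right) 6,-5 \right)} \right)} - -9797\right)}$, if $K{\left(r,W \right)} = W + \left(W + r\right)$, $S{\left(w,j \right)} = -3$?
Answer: $i \sqrt{38919} \approx 197.28 i$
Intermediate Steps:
$Y = -44646$ ($Y = \left(-2\right) 22323 = -44646$)
$m = -48704$ ($m = -44646 - 4058 = -48704$)
$K{\left(r,W \right)} = r + 2 W$
$\sqrt{m + \left(K{\left(-6,S{\left(\left(0 - 4\right) 6,-5 \right)} \right)} - -9797\right)} = \sqrt{-48704 + \left(\left(-6 + 2 \left(-3\right)\right) - -9797\right)} = \sqrt{-48704 + \left(\left(-6 - 6\right) + 9797\right)} = \sqrt{-48704 + \left(-12 + 9797\right)} = \sqrt{-48704 + 9785} = \sqrt{-38919} = i \sqrt{38919}$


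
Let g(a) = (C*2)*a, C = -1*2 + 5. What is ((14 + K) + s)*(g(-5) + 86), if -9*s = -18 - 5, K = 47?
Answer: 32032/9 ≈ 3559.1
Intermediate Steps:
C = 3 (C = -2 + 5 = 3)
s = 23/9 (s = -(-18 - 5)/9 = -⅑*(-23) = 23/9 ≈ 2.5556)
g(a) = 6*a (g(a) = (3*2)*a = 6*a)
((14 + K) + s)*(g(-5) + 86) = ((14 + 47) + 23/9)*(6*(-5) + 86) = (61 + 23/9)*(-30 + 86) = (572/9)*56 = 32032/9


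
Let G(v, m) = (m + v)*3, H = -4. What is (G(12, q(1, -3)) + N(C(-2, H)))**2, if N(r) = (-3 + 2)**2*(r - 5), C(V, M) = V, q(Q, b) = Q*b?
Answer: 400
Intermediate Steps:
G(v, m) = 3*m + 3*v
N(r) = -5 + r (N(r) = (-1)**2*(-5 + r) = 1*(-5 + r) = -5 + r)
(G(12, q(1, -3)) + N(C(-2, H)))**2 = ((3*(1*(-3)) + 3*12) + (-5 - 2))**2 = ((3*(-3) + 36) - 7)**2 = ((-9 + 36) - 7)**2 = (27 - 7)**2 = 20**2 = 400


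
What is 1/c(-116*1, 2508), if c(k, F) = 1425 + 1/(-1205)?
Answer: 1205/1717124 ≈ 0.00070175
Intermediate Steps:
c(k, F) = 1717124/1205 (c(k, F) = 1425 - 1/1205 = 1717124/1205)
1/c(-116*1, 2508) = 1/(1717124/1205) = 1205/1717124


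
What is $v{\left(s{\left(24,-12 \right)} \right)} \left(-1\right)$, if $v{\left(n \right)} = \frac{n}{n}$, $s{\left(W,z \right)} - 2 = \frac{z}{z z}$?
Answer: $-1$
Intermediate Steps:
$s{\left(W,z \right)} = 2 + \frac{1}{z}$ ($s{\left(W,z \right)} = 2 + \frac{z}{z z} = 2 + \frac{z}{z^{2}} = 2 + \frac{1}{z}$)
$v{\left(n \right)} = 1$
$v{\left(s{\left(24,-12 \right)} \right)} \left(-1\right) = 1 \left(-1\right) = -1$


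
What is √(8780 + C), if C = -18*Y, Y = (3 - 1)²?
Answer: 2*√2177 ≈ 93.317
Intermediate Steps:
Y = 4 (Y = 2² = 4)
C = -72 (C = -18*4 = -72)
√(8780 + C) = √(8780 - 72) = √8708 = 2*√2177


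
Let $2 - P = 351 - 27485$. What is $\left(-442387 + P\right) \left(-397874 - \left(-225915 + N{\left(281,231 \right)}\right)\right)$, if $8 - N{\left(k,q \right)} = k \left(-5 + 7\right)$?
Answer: $71176097655$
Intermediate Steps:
$P = 27136$ ($P = 2 - \left(351 - 27485\right) = 2 - -27134 = 2 + 27134 = 27136$)
$N{\left(k,q \right)} = 8 - 2 k$ ($N{\left(k,q \right)} = 8 - k \left(-5 + 7\right) = 8 - k 2 = 8 - 2 k$)
$\left(-442387 + P\right) \left(-397874 - \left(-225915 + N{\left(281,231 \right)}\right)\right) = \left(-442387 + 27136\right) \left(-397874 + \left(225915 - \left(8 - 562\right)\right)\right) = - 415251 \left(-397874 + \left(225915 - \left(8 - 562\right)\right)\right) = - 415251 \left(-397874 + \left(225915 - -554\right)\right) = - 415251 \left(-397874 + \left(225915 + 554\right)\right) = - 415251 \left(-397874 + 226469\right) = \left(-415251\right) \left(-171405\right) = 71176097655$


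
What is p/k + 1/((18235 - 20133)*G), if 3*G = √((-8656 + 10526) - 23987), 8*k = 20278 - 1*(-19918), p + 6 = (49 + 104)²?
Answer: 46806/10049 + 3*I*√22117/41978066 ≈ 4.6578 + 1.0628e-5*I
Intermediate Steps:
p = 23403 (p = -6 + (49 + 104)² = -6 + 153² = -6 + 23409 = 23403)
k = 10049/2 (k = (20278 - 1*(-19918))/8 = (20278 + 19918)/8 = (⅛)*40196 = 10049/2 ≈ 5024.5)
G = I*√22117/3 (G = √((-8656 + 10526) - 23987)/3 = √(1870 - 23987)/3 = √(-22117)/3 = (I*√22117)/3 = I*√22117/3 ≈ 49.573*I)
p/k + 1/((18235 - 20133)*G) = 23403/(10049/2) + 1/((18235 - 20133)*((I*√22117/3))) = 23403*(2/10049) + (-3*I*√22117/22117)/(-1898) = 46806/10049 - (-3)*I*√22117/41978066 = 46806/10049 + 3*I*√22117/41978066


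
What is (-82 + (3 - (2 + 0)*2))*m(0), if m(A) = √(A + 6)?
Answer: -83*√6 ≈ -203.31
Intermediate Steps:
m(A) = √(6 + A)
(-82 + (3 - (2 + 0)*2))*m(0) = (-82 + (3 - (2 + 0)*2))*√(6 + 0) = (-82 + (3 - 2*2))*√6 = (-82 + (3 - 1*4))*√6 = (-82 + (3 - 4))*√6 = (-82 - 1)*√6 = -83*√6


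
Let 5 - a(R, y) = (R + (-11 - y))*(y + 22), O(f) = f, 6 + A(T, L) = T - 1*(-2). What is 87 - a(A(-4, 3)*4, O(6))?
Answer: -1290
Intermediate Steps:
A(T, L) = -4 + T (A(T, L) = -6 + (T - 1*(-2)) = -6 + (T + 2) = -6 + (2 + T) = -4 + T)
a(R, y) = 5 - (22 + y)*(-11 + R - y) (a(R, y) = 5 - (R + (-11 - y))*(y + 22) = 5 - (-11 + R - y)*(22 + y) = 5 - (22 + y)*(-11 + R - y))
87 - a(A(-4, 3)*4, O(6)) = 87 - (247 + 6² - 22*(-4 - 4)*4 + 33*6 - 1*(-4 - 4)*4*6) = 87 - (247 + 36 - (-176)*4 + 198 - 1*(-8*4)*6) = 87 - (247 + 36 - 22*(-32) + 198 - 1*(-32)*6) = 87 - (247 + 36 + 704 + 198 + 192) = 87 - 1*1377 = 87 - 1377 = -1290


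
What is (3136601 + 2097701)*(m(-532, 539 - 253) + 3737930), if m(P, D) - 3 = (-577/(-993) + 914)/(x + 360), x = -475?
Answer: 2234274113266832312/114195 ≈ 1.9565e+13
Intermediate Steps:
m(P, D) = -565594/114195 (m(P, D) = 3 + (-577/(-993) + 914)/(-475 + 360) = 3 + (-577*(-1/993) + 914)/(-115) = 3 + (577/993 + 914)*(-1/115) = 3 + (908179/993)*(-1/115) = 3 - 908179/114195 = -565594/114195)
(3136601 + 2097701)*(m(-532, 539 - 253) + 3737930) = (3136601 + 2097701)*(-565594/114195 + 3737930) = 5234302*(426852350756/114195) = 2234274113266832312/114195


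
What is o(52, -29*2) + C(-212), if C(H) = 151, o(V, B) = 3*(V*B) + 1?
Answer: -8896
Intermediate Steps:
o(V, B) = 1 + 3*B*V (o(V, B) = 3*(B*V) + 1 = 3*B*V + 1 = 1 + 3*B*V)
o(52, -29*2) + C(-212) = (1 + 3*(-29*2)*52) + 151 = (1 + 3*(-58)*52) + 151 = (1 - 9048) + 151 = -9047 + 151 = -8896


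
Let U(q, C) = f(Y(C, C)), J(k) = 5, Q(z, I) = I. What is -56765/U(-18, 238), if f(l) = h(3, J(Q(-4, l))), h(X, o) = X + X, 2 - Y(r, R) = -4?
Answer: -56765/6 ≈ -9460.8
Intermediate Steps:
Y(r, R) = 6 (Y(r, R) = 2 - 1*(-4) = 2 + 4 = 6)
h(X, o) = 2*X
f(l) = 6 (f(l) = 2*3 = 6)
U(q, C) = 6
-56765/U(-18, 238) = -56765/6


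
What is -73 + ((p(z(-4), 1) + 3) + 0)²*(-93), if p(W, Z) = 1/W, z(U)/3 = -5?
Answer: -65491/75 ≈ -873.21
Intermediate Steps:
z(U) = -15 (z(U) = 3*(-5) = -15)
-73 + ((p(z(-4), 1) + 3) + 0)²*(-93) = -73 + ((1/(-15) + 3) + 0)²*(-93) = -73 + ((-1/15 + 3) + 0)²*(-93) = -73 + (44/15 + 0)²*(-93) = -73 + (44/15)²*(-93) = -73 + (1936/225)*(-93) = -73 - 60016/75 = -65491/75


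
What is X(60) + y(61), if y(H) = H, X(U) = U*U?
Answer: 3661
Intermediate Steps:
X(U) = U**2
X(60) + y(61) = 60**2 + 61 = 3600 + 61 = 3661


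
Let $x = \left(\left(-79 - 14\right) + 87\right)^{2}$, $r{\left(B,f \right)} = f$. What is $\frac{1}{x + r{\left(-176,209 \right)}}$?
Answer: $\frac{1}{245} \approx 0.0040816$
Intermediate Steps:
$x = 36$ ($x = \left(\left(-79 - 14\right) + 87\right)^{2} = \left(-93 + 87\right)^{2} = \left(-6\right)^{2} = 36$)
$\frac{1}{x + r{\left(-176,209 \right)}} = \frac{1}{36 + 209} = \frac{1}{245}$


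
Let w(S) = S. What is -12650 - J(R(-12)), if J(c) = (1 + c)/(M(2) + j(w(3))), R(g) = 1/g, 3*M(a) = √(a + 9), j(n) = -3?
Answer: -3541901/280 + 11*√11/280 ≈ -12650.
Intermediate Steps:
M(a) = √(9 + a)/3 (M(a) = √(a + 9)/3 = √(9 + a)/3)
J(c) = (1 + c)/(-3 + √11/3) (J(c) = (1 + c)/(√(9 + 2)/3 - 3) = (1 + c)/(√11/3 - 3) = (1 + c)/(-3 + √11/3))
-12650 - J(R(-12)) = -12650 - (-1)*(1 + 1/(-12))/(3 - √11/3) = -12650 - (-1)*(1 - 1/12)/(3 - √11/3) = -12650 - (-1)*11/((3 - √11/3)*12) = -12650 - (-11)/(12*(3 - √11/3)) = -12650 + 11/(12*(3 - √11/3))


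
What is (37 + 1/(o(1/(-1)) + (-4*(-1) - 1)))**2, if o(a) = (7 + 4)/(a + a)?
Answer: 33489/25 ≈ 1339.6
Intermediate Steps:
o(a) = 11/(2*a) (o(a) = 11/((2*a)) = 11*(1/(2*a)) = 11/(2*a))
(37 + 1/(o(1/(-1)) + (-4*(-1) - 1)))**2 = (37 + 1/(11/(2*(1/(-1))) + (-4*(-1) - 1)))**2 = (37 + 1/((11/2)/(-1) + (4 - 1)))**2 = (37 + 1/((11/2)*(-1) + 3))**2 = (37 + 1/(-11/2 + 3))**2 = (37 + 1/(-5/2))**2 = (37 - 2/5)**2 = (183/5)**2 = 33489/25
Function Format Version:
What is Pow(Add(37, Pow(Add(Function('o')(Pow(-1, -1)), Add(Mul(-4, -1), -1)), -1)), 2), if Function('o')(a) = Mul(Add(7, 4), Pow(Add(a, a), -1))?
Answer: Rational(33489, 25) ≈ 1339.6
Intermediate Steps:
Function('o')(a) = Mul(Rational(11, 2), Pow(a, -1)) (Function('o')(a) = Mul(11, Pow(Mul(2, a), -1)) = Mul(11, Mul(Rational(1, 2), Pow(a, -1))) = Mul(Rational(11, 2), Pow(a, -1)))
Pow(Add(37, Pow(Add(Function('o')(Pow(-1, -1)), Add(Mul(-4, -1), -1)), -1)), 2) = Pow(Add(37, Pow(Add(Mul(Rational(11, 2), Pow(Pow(-1, -1), -1)), Add(Mul(-4, -1), -1)), -1)), 2) = Pow(Add(37, Pow(Add(Mul(Rational(11, 2), Pow(-1, -1)), Add(4, -1)), -1)), 2) = Pow(Add(37, Pow(Add(Mul(Rational(11, 2), -1), 3), -1)), 2) = Pow(Add(37, Pow(Add(Rational(-11, 2), 3), -1)), 2) = Pow(Add(37, Pow(Rational(-5, 2), -1)), 2) = Pow(Add(37, Rational(-2, 5)), 2) = Pow(Rational(183, 5), 2) = Rational(33489, 25)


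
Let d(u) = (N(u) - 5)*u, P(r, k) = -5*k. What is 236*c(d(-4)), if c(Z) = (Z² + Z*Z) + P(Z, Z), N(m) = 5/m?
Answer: 265500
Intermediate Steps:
d(u) = u*(-5 + 5/u) (d(u) = (5/u - 5)*u = (-5 + 5/u)*u = u*(-5 + 5/u))
c(Z) = -5*Z + 2*Z² (c(Z) = (Z² + Z*Z) - 5*Z = (Z² + Z²) - 5*Z = 2*Z² - 5*Z = -5*Z + 2*Z²)
236*c(d(-4)) = 236*((5 - 5*(-4))*(-5 + 2*(5 - 5*(-4)))) = 236*((5 + 20)*(-5 + 2*(5 + 20))) = 236*(25*(-5 + 2*25)) = 236*(25*(-5 + 50)) = 236*(25*45) = 236*1125 = 265500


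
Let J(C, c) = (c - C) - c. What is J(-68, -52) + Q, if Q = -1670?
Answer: -1602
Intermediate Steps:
J(C, c) = -C
J(-68, -52) + Q = -1*(-68) - 1670 = 68 - 1670 = -1602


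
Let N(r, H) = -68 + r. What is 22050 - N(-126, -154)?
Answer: 22244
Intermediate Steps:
22050 - N(-126, -154) = 22050 - (-68 - 126) = 22050 - 1*(-194) = 22050 + 194 = 22244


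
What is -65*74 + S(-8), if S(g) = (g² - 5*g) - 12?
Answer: -4718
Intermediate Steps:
S(g) = -12 + g² - 5*g
-65*74 + S(-8) = -65*74 + (-12 + (-8)² - 5*(-8)) = -4810 + (-12 + 64 + 40) = -4810 + 92 = -4718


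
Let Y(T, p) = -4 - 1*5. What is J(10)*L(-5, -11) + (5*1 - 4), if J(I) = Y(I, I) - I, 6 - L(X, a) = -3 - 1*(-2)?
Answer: -132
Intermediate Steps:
Y(T, p) = -9 (Y(T, p) = -4 - 5 = -9)
L(X, a) = 7 (L(X, a) = 6 - (-3 - 1*(-2)) = 6 - (-3 + 2) = 6 - 1*(-1) = 6 + 1 = 7)
J(I) = -9 - I
J(10)*L(-5, -11) + (5*1 - 4) = (-9 - 1*10)*7 + (5*1 - 4) = (-9 - 10)*7 + (5 - 4) = -19*7 + 1 = -133 + 1 = -132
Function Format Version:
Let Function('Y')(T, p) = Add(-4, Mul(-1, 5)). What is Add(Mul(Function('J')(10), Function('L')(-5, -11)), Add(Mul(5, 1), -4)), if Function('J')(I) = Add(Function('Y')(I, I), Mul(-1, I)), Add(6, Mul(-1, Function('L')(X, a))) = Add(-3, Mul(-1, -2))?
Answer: -132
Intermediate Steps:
Function('Y')(T, p) = -9 (Function('Y')(T, p) = Add(-4, -5) = -9)
Function('L')(X, a) = 7 (Function('L')(X, a) = Add(6, Mul(-1, Add(-3, Mul(-1, -2)))) = Add(6, Mul(-1, Add(-3, 2))) = Add(6, Mul(-1, -1)) = Add(6, 1) = 7)
Function('J')(I) = Add(-9, Mul(-1, I))
Add(Mul(Function('J')(10), Function('L')(-5, -11)), Add(Mul(5, 1), -4)) = Add(Mul(Add(-9, Mul(-1, 10)), 7), Add(Mul(5, 1), -4)) = Add(Mul(Add(-9, -10), 7), Add(5, -4)) = Add(Mul(-19, 7), 1) = Add(-133, 1) = -132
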